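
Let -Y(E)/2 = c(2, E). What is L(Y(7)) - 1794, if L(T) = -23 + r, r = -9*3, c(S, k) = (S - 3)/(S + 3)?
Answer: -1844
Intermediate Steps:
c(S, k) = (-3 + S)/(3 + S)
r = -27
Y(E) = 2/5 (Y(E) = -2*(-3 + 2)/(3 + 2) = -2*(-1)/5 = -2*(-1/5) = 2/5)
L(T) = -50 (L(T) = -23 - 27 = -50)
L(Y(7)) - 1794 = -50 - 1794 = -1844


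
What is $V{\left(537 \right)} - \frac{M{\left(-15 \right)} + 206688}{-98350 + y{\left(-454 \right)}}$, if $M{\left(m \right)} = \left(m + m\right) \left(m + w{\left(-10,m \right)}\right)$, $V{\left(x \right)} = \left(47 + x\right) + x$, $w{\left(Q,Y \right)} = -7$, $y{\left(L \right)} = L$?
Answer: $\frac{27741658}{24701} \approx 1123.1$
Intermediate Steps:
$V{\left(x \right)} = 47 + 2 x$
$M{\left(m \right)} = 2 m \left(-7 + m\right)$ ($M{\left(m \right)} = \left(m + m\right) \left(m - 7\right) = 2 m \left(-7 + m\right)$)
$V{\left(537 \right)} - \frac{M{\left(-15 \right)} + 206688}{-98350 + y{\left(-454 \right)}} = \left(47 + 2 \cdot 537\right) - \frac{2 \left(-15\right) \left(-7 - 15\right) + 206688}{-98350 - 454} = \left(47 + 1074\right) - \frac{2 \left(-15\right) \left(-22\right) + 206688}{-98804} = 1121 - \left(660 + 206688\right) \left(- \frac{1}{98804}\right) = 1121 - 207348 \left(- \frac{1}{98804}\right) = 1121 - - \frac{51837}{24701} = 1121 + \frac{51837}{24701} = \frac{27741658}{24701}$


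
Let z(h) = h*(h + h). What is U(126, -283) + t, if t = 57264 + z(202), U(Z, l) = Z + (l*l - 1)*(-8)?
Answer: -501706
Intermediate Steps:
z(h) = 2*h**2 (z(h) = h*(2*h) = 2*h**2)
U(Z, l) = 8 + Z - 8*l**2 (U(Z, l) = Z + (l**2 - 1)*(-8) = Z + (-1 + l**2)*(-8) = Z + (8 - 8*l**2) = 8 + Z - 8*l**2)
t = 138872 (t = 57264 + 2*202**2 = 57264 + 2*40804 = 57264 + 81608 = 138872)
U(126, -283) + t = (8 + 126 - 8*(-283)**2) + 138872 = (8 + 126 - 8*80089) + 138872 = (8 + 126 - 640712) + 138872 = -640578 + 138872 = -501706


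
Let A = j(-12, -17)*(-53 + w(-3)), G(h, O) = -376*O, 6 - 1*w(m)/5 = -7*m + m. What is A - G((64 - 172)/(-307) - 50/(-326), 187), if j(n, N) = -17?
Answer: 72233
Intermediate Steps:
w(m) = 30 + 30*m (w(m) = 30 - 5*(-7*m + m) = 30 - (-30)*m = 30 + 30*m)
A = 1921 (A = -17*(-53 + (30 + 30*(-3))) = -17*(-53 + (30 - 90)) = -17*(-53 - 60) = -17*(-113) = 1921)
A - G((64 - 172)/(-307) - 50/(-326), 187) = 1921 - (-376)*187 = 1921 - 1*(-70312) = 1921 + 70312 = 72233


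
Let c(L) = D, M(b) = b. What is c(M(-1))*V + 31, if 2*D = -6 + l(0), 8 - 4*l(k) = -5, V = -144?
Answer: 229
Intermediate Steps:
l(k) = 13/4 (l(k) = 2 - ¼*(-5) = 2 + 5/4 = 13/4)
D = -11/8 (D = (-6 + 13/4)/2 = (½)*(-11/4) = -11/8 ≈ -1.3750)
c(L) = -11/8
c(M(-1))*V + 31 = -11/8*(-144) + 31 = 198 + 31 = 229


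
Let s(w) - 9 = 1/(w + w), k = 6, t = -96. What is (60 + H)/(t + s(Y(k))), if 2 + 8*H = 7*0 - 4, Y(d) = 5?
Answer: -15/22 ≈ -0.68182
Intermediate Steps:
s(w) = 9 + 1/(2*w) (s(w) = 9 + 1/(w + w) = 9 + 1/(2*w))
H = -3/4 (H = -1/4 + (7*0 - 4)/8 = -1/4 + (0 - 4)/8 = -1/4 + (1/8)*(-4) = -1/4 - 1/2 = -3/4 ≈ -0.75000)
(60 + H)/(t + s(Y(k))) = (60 - 3/4)/(-96 + (9 + (1/2)/5)) = 237/(4*(-96 + (9 + (1/2)*(1/5)))) = 237/(4*(-96 + (9 + 1/10))) = 237/(4*(-96 + 91/10)) = 237/(4*(-869/10)) = (237/4)*(-10/869) = -15/22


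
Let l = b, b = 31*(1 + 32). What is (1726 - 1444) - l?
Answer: -741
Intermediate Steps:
b = 1023 (b = 31*33 = 1023)
l = 1023
(1726 - 1444) - l = (1726 - 1444) - 1*1023 = 282 - 1023 = -741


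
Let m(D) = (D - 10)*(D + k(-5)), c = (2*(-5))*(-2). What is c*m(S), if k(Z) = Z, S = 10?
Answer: 0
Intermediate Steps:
c = 20 (c = -10*(-2) = 20)
m(D) = (-10 + D)*(-5 + D) (m(D) = (D - 10)*(D - 5) = (-10 + D)*(-5 + D))
c*m(S) = 20*(50 + 10² - 15*10) = 20*(50 + 100 - 150) = 20*0 = 0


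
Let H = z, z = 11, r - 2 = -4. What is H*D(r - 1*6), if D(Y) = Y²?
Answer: 704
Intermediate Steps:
r = -2 (r = 2 - 4 = -2)
H = 11
H*D(r - 1*6) = 11*(-2 - 1*6)² = 11*(-2 - 6)² = 11*(-8)² = 11*64 = 704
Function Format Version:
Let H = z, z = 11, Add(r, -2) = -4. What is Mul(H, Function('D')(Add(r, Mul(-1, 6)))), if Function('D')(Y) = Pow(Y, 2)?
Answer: 704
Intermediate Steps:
r = -2 (r = Add(2, -4) = -2)
H = 11
Mul(H, Function('D')(Add(r, Mul(-1, 6)))) = Mul(11, Pow(Add(-2, Mul(-1, 6)), 2)) = Mul(11, Pow(Add(-2, -6), 2)) = Mul(11, Pow(-8, 2)) = Mul(11, 64) = 704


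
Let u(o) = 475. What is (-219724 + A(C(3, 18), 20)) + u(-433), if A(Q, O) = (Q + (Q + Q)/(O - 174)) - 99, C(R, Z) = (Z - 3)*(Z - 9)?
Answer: -16879536/77 ≈ -2.1921e+5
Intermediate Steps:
C(R, Z) = (-9 + Z)*(-3 + Z) (C(R, Z) = (-3 + Z)*(-9 + Z) = (-9 + Z)*(-3 + Z))
A(Q, O) = -99 + Q + 2*Q/(-174 + O) (A(Q, O) = (Q + (2*Q)/(-174 + O)) - 99 = (Q + 2*Q/(-174 + O)) - 99 = -99 + Q + 2*Q/(-174 + O))
(-219724 + A(C(3, 18), 20)) + u(-433) = (-219724 + (17226 - 172*(27 + 18² - 12*18) - 99*20 + 20*(27 + 18² - 12*18))/(-174 + 20)) + 475 = (-219724 + (17226 - 172*(27 + 324 - 216) - 1980 + 20*(27 + 324 - 216))/(-154)) + 475 = (-219724 - (17226 - 172*135 - 1980 + 20*135)/154) + 475 = (-219724 - (17226 - 23220 - 1980 + 2700)/154) + 475 = (-219724 - 1/154*(-5274)) + 475 = (-219724 + 2637/77) + 475 = -16916111/77 + 475 = -16879536/77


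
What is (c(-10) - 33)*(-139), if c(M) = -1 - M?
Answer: 3336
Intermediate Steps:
(c(-10) - 33)*(-139) = ((-1 - 1*(-10)) - 33)*(-139) = ((-1 + 10) - 33)*(-139) = (9 - 33)*(-139) = -24*(-139) = 3336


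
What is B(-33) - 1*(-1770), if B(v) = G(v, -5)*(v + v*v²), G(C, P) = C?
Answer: 1188780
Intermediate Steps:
B(v) = v*(v + v³) (B(v) = v*(v + v*v²) = v*(v + v³))
B(-33) - 1*(-1770) = ((-33)² + (-33)⁴) - 1*(-1770) = (1089 + 1185921) + 1770 = 1187010 + 1770 = 1188780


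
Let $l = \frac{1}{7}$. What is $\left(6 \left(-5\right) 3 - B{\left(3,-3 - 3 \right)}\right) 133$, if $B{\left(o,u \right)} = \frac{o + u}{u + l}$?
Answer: $- \frac{493563}{41} \approx -12038.0$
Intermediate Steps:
$l = \frac{1}{7} \approx 0.14286$
$B{\left(o,u \right)} = \frac{o + u}{\frac{1}{7} + u}$ ($B{\left(o,u \right)} = \frac{o + u}{u + \frac{1}{7}} = \frac{o + u}{\frac{1}{7} + u}$)
$\left(6 \left(-5\right) 3 - B{\left(3,-3 - 3 \right)}\right) 133 = \left(6 \left(-5\right) 3 - \frac{7 \left(3 - 6\right)}{1 + 7 \left(-3 - 3\right)}\right) 133 = \left(\left(-30\right) 3 - \frac{7 \left(3 - 6\right)}{1 + 7 \left(-3 - 3\right)}\right) 133 = \left(-90 - \frac{7 \left(3 - 6\right)}{1 + 7 \left(-6\right)}\right) 133 = \left(-90 - 7 \frac{1}{1 - 42} \left(-3\right)\right) 133 = \left(-90 - 7 \frac{1}{-41} \left(-3\right)\right) 133 = \left(-90 - 7 \left(- \frac{1}{41}\right) \left(-3\right)\right) 133 = \left(-90 - \frac{21}{41}\right) 133 = \left(- \frac{3711}{41}\right) 133 = - \frac{493563}{41}$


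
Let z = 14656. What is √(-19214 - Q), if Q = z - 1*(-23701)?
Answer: I*√57571 ≈ 239.94*I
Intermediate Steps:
Q = 38357 (Q = 14656 - 1*(-23701) = 14656 + 23701 = 38357)
√(-19214 - Q) = √(-19214 - 1*38357) = √(-19214 - 38357) = √(-57571) = I*√57571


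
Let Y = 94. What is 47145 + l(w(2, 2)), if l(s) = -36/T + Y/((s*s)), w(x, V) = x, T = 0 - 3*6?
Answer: 94341/2 ≈ 47171.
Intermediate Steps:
T = -18 (T = 0 - 18 = -18)
l(s) = 2 + 94/s² (l(s) = -36/(-18) + 94/((s*s)) = -36*(-1/18) + 94/(s²) = 2 + 94/s²)
47145 + l(w(2, 2)) = 47145 + (2 + 94/2²) = 47145 + (2 + 94*(¼)) = 47145 + (2 + 47/2) = 47145 + 51/2 = 94341/2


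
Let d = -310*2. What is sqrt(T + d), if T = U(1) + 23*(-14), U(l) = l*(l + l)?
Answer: 2*I*sqrt(235) ≈ 30.659*I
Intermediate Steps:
U(l) = 2*l**2 (U(l) = l*(2*l) = 2*l**2)
d = -620
T = -320 (T = 2*1**2 + 23*(-14) = 2*1 - 322 = 2 - 322 = -320)
sqrt(T + d) = sqrt(-320 - 620) = sqrt(-940) = 2*I*sqrt(235)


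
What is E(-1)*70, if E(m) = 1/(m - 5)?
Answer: -35/3 ≈ -11.667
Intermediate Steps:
E(m) = 1/(-5 + m)
E(-1)*70 = 70/(-5 - 1) = 70/(-6) = -⅙*70 = -35/3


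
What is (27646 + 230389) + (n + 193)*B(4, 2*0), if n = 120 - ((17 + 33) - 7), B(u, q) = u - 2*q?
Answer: 259115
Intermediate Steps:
n = 77 (n = 120 - (50 - 7) = 120 - 1*43 = 120 - 43 = 77)
(27646 + 230389) + (n + 193)*B(4, 2*0) = (27646 + 230389) + (77 + 193)*(4 - 4*0) = 258035 + 270*(4 - 2*0) = 258035 + 270*(4 + 0) = 258035 + 270*4 = 258035 + 1080 = 259115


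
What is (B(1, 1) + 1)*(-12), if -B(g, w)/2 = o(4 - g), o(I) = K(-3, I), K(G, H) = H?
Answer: 60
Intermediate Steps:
o(I) = I
B(g, w) = -8 + 2*g (B(g, w) = -2*(4 - g) = -8 + 2*g)
(B(1, 1) + 1)*(-12) = ((-8 + 2*1) + 1)*(-12) = ((-8 + 2) + 1)*(-12) = (-6 + 1)*(-12) = -5*(-12) = 60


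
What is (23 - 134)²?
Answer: 12321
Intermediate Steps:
(23 - 134)² = (-111)² = 12321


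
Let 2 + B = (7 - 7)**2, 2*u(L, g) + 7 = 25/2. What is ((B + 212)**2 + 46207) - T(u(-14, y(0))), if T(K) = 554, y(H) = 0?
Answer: 89753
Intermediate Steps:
u(L, g) = 11/4 (u(L, g) = -7/2 + (25/2)/2 = -7/2 + (25*(1/2))/2 = -7/2 + (1/2)*(25/2) = -7/2 + 25/4 = 11/4)
B = -2 (B = -2 + (7 - 7)**2 = -2 + 0**2 = -2 + 0 = -2)
((B + 212)**2 + 46207) - T(u(-14, y(0))) = ((-2 + 212)**2 + 46207) - 1*554 = (210**2 + 46207) - 554 = (44100 + 46207) - 554 = 90307 - 554 = 89753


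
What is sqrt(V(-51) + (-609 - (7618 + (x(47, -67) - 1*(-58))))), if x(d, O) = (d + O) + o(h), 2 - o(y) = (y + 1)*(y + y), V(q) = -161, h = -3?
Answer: 4*I*sqrt(526) ≈ 91.739*I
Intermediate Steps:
o(y) = 2 - 2*y*(1 + y) (o(y) = 2 - (y + 1)*(y + y) = 2 - (1 + y)*2*y = 2 - 2*y*(1 + y))
x(d, O) = -10 + O + d (x(d, O) = (d + O) + (2 - 2*(-3) - 2*(-3)**2) = (O + d) + (2 + 6 - 2*9) = (O + d) + (2 + 6 - 18) = (O + d) - 10 = -10 + O + d)
sqrt(V(-51) + (-609 - (7618 + (x(47, -67) - 1*(-58))))) = sqrt(-161 + (-609 - (7618 + ((-10 - 67 + 47) - 1*(-58))))) = sqrt(-161 + (-609 - (7618 + (-30 + 58)))) = sqrt(-161 + (-609 - (7618 + 28))) = sqrt(-161 + (-609 - 1*7646)) = sqrt(-161 + (-609 - 7646)) = sqrt(-161 - 8255) = sqrt(-8416) = 4*I*sqrt(526)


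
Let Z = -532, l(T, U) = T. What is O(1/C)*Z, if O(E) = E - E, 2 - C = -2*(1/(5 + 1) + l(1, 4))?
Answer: 0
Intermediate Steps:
C = 13/3 (C = 2 - (-2)*(1/(5 + 1) + 1) = 2 - (-2)*(1/6 + 1) = 2 - (-2)*7/6 = 2 - 1*(-7/3) = 2 + 7/3 = 13/3 ≈ 4.3333)
O(E) = 0
O(1/C)*Z = 0*(-532) = 0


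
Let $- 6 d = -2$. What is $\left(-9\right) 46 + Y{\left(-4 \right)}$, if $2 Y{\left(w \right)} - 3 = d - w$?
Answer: $- \frac{1231}{3} \approx -410.33$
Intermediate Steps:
$d = \frac{1}{3}$ ($d = \left(- \frac{1}{6}\right) \left(-2\right) = \frac{1}{3} \approx 0.33333$)
$Y{\left(w \right)} = \frac{5}{3} - \frac{w}{2}$ ($Y{\left(w \right)} = \frac{3}{2} + \frac{\frac{1}{3} - w}{2} = \frac{3}{2} - \left(- \frac{1}{6} + \frac{w}{2}\right) = \frac{5}{3} - \frac{w}{2}$)
$\left(-9\right) 46 + Y{\left(-4 \right)} = \left(-9\right) 46 + \left(\frac{5}{3} - -2\right) = -414 + \left(\frac{5}{3} + 2\right) = -414 + \frac{11}{3} = - \frac{1231}{3}$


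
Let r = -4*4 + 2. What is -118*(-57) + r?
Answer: 6712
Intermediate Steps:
r = -14 (r = -16 + 2 = -14)
-118*(-57) + r = -118*(-57) - 14 = 6726 - 14 = 6712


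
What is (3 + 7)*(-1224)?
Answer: -12240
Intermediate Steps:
(3 + 7)*(-1224) = 10*(-1224) = -12240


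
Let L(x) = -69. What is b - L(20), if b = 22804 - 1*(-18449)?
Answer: 41322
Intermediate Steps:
b = 41253 (b = 22804 + 18449 = 41253)
b - L(20) = 41253 - 1*(-69) = 41253 + 69 = 41322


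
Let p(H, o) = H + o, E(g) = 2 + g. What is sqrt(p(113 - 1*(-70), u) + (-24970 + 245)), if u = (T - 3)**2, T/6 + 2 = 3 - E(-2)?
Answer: I*sqrt(24533) ≈ 156.63*I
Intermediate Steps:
T = 6 (T = -12 + 6*(3 - (2 - 2)) = -12 + 6*(3 - 1*0) = -12 + 6*(3 + 0) = -12 + 6*3 = -12 + 18 = 6)
u = 9 (u = (6 - 3)**2 = 3**2 = 9)
sqrt(p(113 - 1*(-70), u) + (-24970 + 245)) = sqrt(((113 - 1*(-70)) + 9) + (-24970 + 245)) = sqrt(((113 + 70) + 9) - 24725) = sqrt((183 + 9) - 24725) = sqrt(192 - 24725) = sqrt(-24533) = I*sqrt(24533)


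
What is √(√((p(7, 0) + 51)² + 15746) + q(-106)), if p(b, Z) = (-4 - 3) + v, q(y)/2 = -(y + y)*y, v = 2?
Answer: √(-44944 + √17862) ≈ 211.68*I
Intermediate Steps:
q(y) = -4*y² (q(y) = 2*(-(y + y)*y) = 2*(-2*y*y) = 2*(-2*y²) = -4*y²)
p(b, Z) = -5 (p(b, Z) = (-4 - 3) + 2 = -7 + 2 = -5)
√(√((p(7, 0) + 51)² + 15746) + q(-106)) = √(√((-5 + 51)² + 15746) - 4*(-106)²) = √(√(46² + 15746) - 4*11236) = √(√(2116 + 15746) - 44944) = √(√17862 - 44944) = √(-44944 + √17862)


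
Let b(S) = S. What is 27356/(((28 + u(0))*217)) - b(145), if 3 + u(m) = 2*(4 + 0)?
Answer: -144427/1023 ≈ -141.18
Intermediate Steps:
u(m) = 5 (u(m) = -3 + 2*(4 + 0) = -3 + 2*4 = -3 + 8 = 5)
27356/(((28 + u(0))*217)) - b(145) = 27356/(((28 + 5)*217)) - 1*145 = 27356/((33*217)) - 145 = 27356/7161 - 145 = 27356*(1/7161) - 145 = 3908/1023 - 145 = -144427/1023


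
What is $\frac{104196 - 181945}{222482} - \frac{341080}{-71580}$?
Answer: $\frac{3515944357}{796263078} \approx 4.4156$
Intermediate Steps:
$\frac{104196 - 181945}{222482} - \frac{341080}{-71580} = \left(-77749\right) \frac{1}{222482} - - \frac{17054}{3579} = - \frac{77749}{222482} + \frac{17054}{3579} = \frac{3515944357}{796263078}$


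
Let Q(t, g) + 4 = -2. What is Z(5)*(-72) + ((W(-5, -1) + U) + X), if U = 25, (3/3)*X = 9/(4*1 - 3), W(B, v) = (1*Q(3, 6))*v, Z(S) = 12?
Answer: -824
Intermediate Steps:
Q(t, g) = -6 (Q(t, g) = -4 - 2 = -6)
W(B, v) = -6*v (W(B, v) = (1*(-6))*v = -6*v)
X = 9 (X = 9/(4*1 - 3) = 9/(4 - 3) = 9/1 = 9*1 = 9)
Z(5)*(-72) + ((W(-5, -1) + U) + X) = 12*(-72) + ((-6*(-1) + 25) + 9) = -864 + ((6 + 25) + 9) = -864 + (31 + 9) = -864 + 40 = -824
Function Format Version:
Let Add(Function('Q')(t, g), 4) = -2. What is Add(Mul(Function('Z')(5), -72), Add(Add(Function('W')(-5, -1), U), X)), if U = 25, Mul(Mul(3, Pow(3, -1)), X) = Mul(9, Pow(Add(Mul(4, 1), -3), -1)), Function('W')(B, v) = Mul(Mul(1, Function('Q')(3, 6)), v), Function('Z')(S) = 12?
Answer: -824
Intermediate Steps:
Function('Q')(t, g) = -6 (Function('Q')(t, g) = Add(-4, -2) = -6)
Function('W')(B, v) = Mul(-6, v) (Function('W')(B, v) = Mul(Mul(1, -6), v) = Mul(-6, v))
X = 9 (X = Mul(9, Pow(Add(Mul(4, 1), -3), -1)) = Mul(9, Pow(Add(4, -3), -1)) = Mul(9, Pow(1, -1)) = Mul(9, 1) = 9)
Add(Mul(Function('Z')(5), -72), Add(Add(Function('W')(-5, -1), U), X)) = Add(Mul(12, -72), Add(Add(Mul(-6, -1), 25), 9)) = Add(-864, Add(Add(6, 25), 9)) = Add(-864, Add(31, 9)) = Add(-864, 40) = -824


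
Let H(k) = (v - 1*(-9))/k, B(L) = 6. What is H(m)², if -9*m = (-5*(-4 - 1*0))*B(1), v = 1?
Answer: 9/16 ≈ 0.56250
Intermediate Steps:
m = -40/3 (m = -(-5*(-4 - 1*0))*6/9 = -(-5*(-4 + 0))*6/9 = -(-5*(-4))*6/9 = -20*6/9 = -⅑*120 = -40/3 ≈ -13.333)
H(k) = 10/k (H(k) = (1 - 1*(-9))/k = (1 + 9)/k = 10/k)
H(m)² = (10/(-40/3))² = (10*(-3/40))² = (-¾)² = 9/16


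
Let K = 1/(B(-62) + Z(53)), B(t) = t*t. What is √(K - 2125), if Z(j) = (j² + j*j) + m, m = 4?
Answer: 53*I*√67786026/9466 ≈ 46.098*I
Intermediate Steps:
B(t) = t²
Z(j) = 4 + 2*j² (Z(j) = (j² + j*j) + 4 = (j² + j²) + 4 = 2*j² + 4 = 4 + 2*j²)
K = 1/9466 (K = 1/((-62)² + (4 + 2*53²)) = 1/(3844 + (4 + 2*2809)) = 1/(3844 + (4 + 5618)) = 1/(3844 + 5622) = 1/9466 ≈ 0.00010564)
√(K - 2125) = √(1/9466 - 2125) = √(-20115249/9466) = 53*I*√67786026/9466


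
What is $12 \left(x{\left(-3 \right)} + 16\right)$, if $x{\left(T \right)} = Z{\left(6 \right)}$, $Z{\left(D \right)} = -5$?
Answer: $132$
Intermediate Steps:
$x{\left(T \right)} = -5$
$12 \left(x{\left(-3 \right)} + 16\right) = 12 \left(-5 + 16\right) = 12 \cdot 11 = 132$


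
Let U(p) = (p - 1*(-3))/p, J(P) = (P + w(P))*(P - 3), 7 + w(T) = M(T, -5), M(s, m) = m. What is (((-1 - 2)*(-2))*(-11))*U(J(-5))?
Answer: -4587/68 ≈ -67.456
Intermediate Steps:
w(T) = -12 (w(T) = -7 - 5 = -12)
J(P) = (-12 + P)*(-3 + P) (J(P) = (P - 12)*(P - 3) = (-12 + P)*(-3 + P))
U(p) = (3 + p)/p (U(p) = (p + 3)/p = (3 + p)/p)
(((-1 - 2)*(-2))*(-11))*U(J(-5)) = (((-1 - 2)*(-2))*(-11))*((3 + (36 + (-5)² - 15*(-5)))/(36 + (-5)² - 15*(-5))) = (-3*(-2)*(-11))*((3 + (36 + 25 + 75))/(36 + 25 + 75)) = (6*(-11))*((3 + 136)/136) = -33*139/68 = -66*139/136 = -4587/68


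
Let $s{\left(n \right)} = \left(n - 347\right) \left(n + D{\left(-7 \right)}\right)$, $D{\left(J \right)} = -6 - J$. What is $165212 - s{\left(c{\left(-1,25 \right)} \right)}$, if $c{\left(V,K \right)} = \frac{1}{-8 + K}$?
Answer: $\frac{47852432}{289} \approx 1.6558 \cdot 10^{5}$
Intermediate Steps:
$s{\left(n \right)} = \left(1 + n\right) \left(-347 + n\right)$ ($s{\left(n \right)} = \left(n - 347\right) \left(n - -1\right) = \left(-347 + n\right) \left(n + \left(-6 + 7\right)\right) = \left(-347 + n\right) \left(n + 1\right) = \left(-347 + n\right) \left(1 + n\right) = \left(1 + n\right) \left(-347 + n\right)$)
$165212 - s{\left(c{\left(-1,25 \right)} \right)} = 165212 - \left(-347 + \left(\frac{1}{-8 + 25}\right)^{2} - \frac{346}{-8 + 25}\right) = 165212 - \left(-347 + \left(\frac{1}{17}\right)^{2} - \frac{346}{17}\right) = 165212 - \left(-347 + \frac{1}{289} - \frac{346}{17}\right) = 165212 - - \frac{106164}{289} = 165212 + \frac{106164}{289} = \frac{47852432}{289}$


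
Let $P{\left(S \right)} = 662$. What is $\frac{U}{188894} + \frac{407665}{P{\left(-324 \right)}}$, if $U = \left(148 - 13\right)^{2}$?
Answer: $\frac{19254384365}{31261957} \approx 615.9$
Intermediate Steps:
$U = 18225$ ($U = 135^{2} = 18225$)
$\frac{U}{188894} + \frac{407665}{P{\left(-324 \right)}} = \frac{18225}{188894} + \frac{407665}{662} = \frac{19254384365}{31261957}$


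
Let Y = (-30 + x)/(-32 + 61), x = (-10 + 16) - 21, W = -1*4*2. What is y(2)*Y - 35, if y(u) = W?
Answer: -655/29 ≈ -22.586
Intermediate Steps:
W = -8 (W = -4*2 = -8)
y(u) = -8
x = -15 (x = 6 - 21 = -15)
Y = -45/29 (Y = (-30 - 15)/(-32 + 61) = -45/29 ≈ -1.5517)
y(2)*Y - 35 = -8*(-45/29) - 35 = 360/29 - 35 = -655/29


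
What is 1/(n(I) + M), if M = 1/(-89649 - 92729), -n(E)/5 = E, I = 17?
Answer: -182378/15502131 ≈ -0.011765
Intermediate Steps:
n(E) = -5*E
M = -1/182378 (M = 1/(-182378) = -1/182378 ≈ -5.4831e-6)
1/(n(I) + M) = 1/(-5*17 - 1/182378) = 1/(-85 - 1/182378) = 1/(-15502131/182378) = -182378/15502131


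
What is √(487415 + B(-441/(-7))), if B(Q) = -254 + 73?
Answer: √487234 ≈ 698.02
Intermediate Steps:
B(Q) = -181
√(487415 + B(-441/(-7))) = √(487415 - 181) = √487234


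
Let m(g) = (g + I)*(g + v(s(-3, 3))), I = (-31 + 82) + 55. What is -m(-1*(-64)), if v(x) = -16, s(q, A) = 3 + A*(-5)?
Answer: -8160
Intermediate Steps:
s(q, A) = 3 - 5*A
I = 106 (I = 51 + 55 = 106)
m(g) = (-16 + g)*(106 + g) (m(g) = (g + 106)*(g - 16) = (106 + g)*(-16 + g) = (-16 + g)*(106 + g))
-m(-1*(-64)) = -(-1696 + (-1*(-64))**2 + 90*(-1*(-64))) = -(-1696 + 64**2 + 90*64) = -(-1696 + 4096 + 5760) = -1*8160 = -8160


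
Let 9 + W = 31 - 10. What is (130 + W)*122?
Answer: 17324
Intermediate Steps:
W = 12 (W = -9 + (31 - 10) = -9 + 21 = 12)
(130 + W)*122 = (130 + 12)*122 = 142*122 = 17324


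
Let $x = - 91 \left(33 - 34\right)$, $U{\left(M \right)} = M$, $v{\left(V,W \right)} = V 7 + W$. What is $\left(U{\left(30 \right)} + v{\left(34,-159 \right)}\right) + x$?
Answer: $200$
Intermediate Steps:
$v{\left(V,W \right)} = W + 7 V$ ($v{\left(V,W \right)} = 7 V + W = W + 7 V$)
$x = 91$ ($x = \left(-91\right) \left(-1\right) = 91$)
$\left(U{\left(30 \right)} + v{\left(34,-159 \right)}\right) + x = \left(30 + \left(-159 + 7 \cdot 34\right)\right) + 91 = \left(30 + \left(-159 + 238\right)\right) + 91 = \left(30 + 79\right) + 91 = 109 + 91 = 200$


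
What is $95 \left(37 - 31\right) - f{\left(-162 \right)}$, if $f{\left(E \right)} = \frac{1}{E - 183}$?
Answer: $\frac{196651}{345} \approx 570.0$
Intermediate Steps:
$f{\left(E \right)} = \frac{1}{-183 + E}$
$95 \left(37 - 31\right) - f{\left(-162 \right)} = 95 \left(37 - 31\right) - \frac{1}{-183 - 162} = 95 \cdot 6 - \frac{1}{-345} = 570 - - \frac{1}{345} = 570 + \frac{1}{345} = \frac{196651}{345}$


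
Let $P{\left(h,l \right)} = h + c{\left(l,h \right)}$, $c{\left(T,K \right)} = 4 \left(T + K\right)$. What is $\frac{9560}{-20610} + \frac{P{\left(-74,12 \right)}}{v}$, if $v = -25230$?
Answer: $- \frac{3909373}{8666505} \approx -0.45109$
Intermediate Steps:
$c{\left(T,K \right)} = 4 K + 4 T$ ($c{\left(T,K \right)} = 4 \left(K + T\right) = 4 K + 4 T$)
$P{\left(h,l \right)} = 4 l + 5 h$ ($P{\left(h,l \right)} = h + \left(4 h + 4 l\right) = 4 l + 5 h$)
$\frac{9560}{-20610} + \frac{P{\left(-74,12 \right)}}{v} = \frac{9560}{-20610} + \frac{4 \cdot 12 + 5 \left(-74\right)}{-25230} = 9560 \left(- \frac{1}{20610}\right) + \left(48 - 370\right) \left(- \frac{1}{25230}\right) = - \frac{956}{2061} - - \frac{161}{12615} = - \frac{956}{2061} + \frac{161}{12615} = - \frac{3909373}{8666505}$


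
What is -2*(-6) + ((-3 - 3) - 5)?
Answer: 1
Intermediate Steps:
-2*(-6) + ((-3 - 3) - 5) = 12 + (-6 - 5) = 12 - 11 = 1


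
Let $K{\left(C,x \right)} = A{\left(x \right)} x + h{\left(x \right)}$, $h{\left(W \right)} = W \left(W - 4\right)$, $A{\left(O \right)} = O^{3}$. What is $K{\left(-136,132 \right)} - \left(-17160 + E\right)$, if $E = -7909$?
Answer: $303637741$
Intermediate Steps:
$h{\left(W \right)} = W \left(-4 + W\right)$
$K{\left(C,x \right)} = x^{4} + x \left(-4 + x\right)$ ($K{\left(C,x \right)} = x^{3} x + x \left(-4 + x\right) = x^{4} + x \left(-4 + x\right)$)
$K{\left(-136,132 \right)} - \left(-17160 + E\right) = 132 \left(-4 + 132 + 132^{3}\right) + \left(17160 - -7909\right) = 132 \left(-4 + 132 + 2299968\right) + \left(17160 + 7909\right) = 132 \cdot 2300096 + 25069 = 303612672 + 25069 = 303637741$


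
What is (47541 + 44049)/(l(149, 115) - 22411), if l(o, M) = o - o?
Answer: -91590/22411 ≈ -4.0868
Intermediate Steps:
l(o, M) = 0
(47541 + 44049)/(l(149, 115) - 22411) = (47541 + 44049)/(0 - 22411) = 91590/(-22411) = 91590*(-1/22411) = -91590/22411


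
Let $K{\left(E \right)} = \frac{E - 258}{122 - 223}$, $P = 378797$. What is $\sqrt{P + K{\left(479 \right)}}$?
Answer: $\frac{2 \sqrt{966021469}}{101} \approx 615.46$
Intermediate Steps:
$K{\left(E \right)} = \frac{258}{101} - \frac{E}{101}$ ($K{\left(E \right)} = \frac{-258 + E}{-101} = \left(-258 + E\right) \left(- \frac{1}{101}\right) = \frac{258}{101} - \frac{E}{101}$)
$\sqrt{P + K{\left(479 \right)}} = \sqrt{378797 + \left(\frac{258}{101} - \frac{479}{101}\right)} = \sqrt{378797 - \frac{221}{101}} = \sqrt{\frac{38258276}{101}} = \frac{2 \sqrt{966021469}}{101}$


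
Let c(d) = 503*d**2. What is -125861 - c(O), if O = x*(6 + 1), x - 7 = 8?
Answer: -5671436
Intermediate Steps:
x = 15 (x = 7 + 8 = 15)
O = 105 (O = 15*(6 + 1) = 15*7 = 105)
-125861 - c(O) = -125861 - 503*105**2 = -125861 - 503*11025 = -125861 - 1*5545575 = -125861 - 5545575 = -5671436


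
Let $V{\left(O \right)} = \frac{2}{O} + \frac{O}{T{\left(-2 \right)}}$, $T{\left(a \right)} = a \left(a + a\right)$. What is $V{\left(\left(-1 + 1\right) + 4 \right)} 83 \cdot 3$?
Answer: $249$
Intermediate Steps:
$T{\left(a \right)} = 2 a^{2}$ ($T{\left(a \right)} = a 2 a = 2 a^{2}$)
$V{\left(O \right)} = \frac{2}{O} + \frac{O}{8}$ ($V{\left(O \right)} = \frac{2}{O} + \frac{O}{2 \left(-2\right)^{2}} = \frac{2}{O} + \frac{O}{2 \cdot 4} = \frac{2}{O} + \frac{O}{8}$)
$V{\left(\left(-1 + 1\right) + 4 \right)} 83 \cdot 3 = \left(\frac{2}{\left(-1 + 1\right) + 4} + \frac{\left(-1 + 1\right) + 4}{8}\right) 83 \cdot 3 = \left(\frac{2}{0 + 4} + \frac{0 + 4}{8}\right) 83 \cdot 3 = \left(\frac{2}{4} + \frac{1}{8} \cdot 4\right) 83 \cdot 3 = \left(2 \cdot \frac{1}{4} + \frac{1}{2}\right) 83 \cdot 3 = \left(\frac{1}{2} + \frac{1}{2}\right) 83 \cdot 3 = 1 \cdot 83 \cdot 3 = 83 \cdot 3 = 249$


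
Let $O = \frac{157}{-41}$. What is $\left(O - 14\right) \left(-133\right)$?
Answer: $\frac{97223}{41} \approx 2371.3$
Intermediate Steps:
$O = - \frac{157}{41}$ ($O = 157 \left(- \frac{1}{41}\right) = - \frac{157}{41} \approx -3.8293$)
$\left(O - 14\right) \left(-133\right) = \left(- \frac{157}{41} - 14\right) \left(-133\right) = \left(- \frac{731}{41}\right) \left(-133\right) = \frac{97223}{41}$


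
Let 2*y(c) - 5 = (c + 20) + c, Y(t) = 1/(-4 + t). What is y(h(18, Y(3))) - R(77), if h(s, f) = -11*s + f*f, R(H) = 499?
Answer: -1367/2 ≈ -683.50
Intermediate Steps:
h(s, f) = f**2 - 11*s (h(s, f) = -11*s + f**2 = f**2 - 11*s)
y(c) = 25/2 + c (y(c) = 5/2 + ((c + 20) + c)/2 = 5/2 + ((20 + c) + c)/2 = 5/2 + (20 + 2*c)/2 = 5/2 + (10 + c) = 25/2 + c)
y(h(18, Y(3))) - R(77) = (25/2 + ((1/(-4 + 3))**2 - 11*18)) - 1*499 = (25/2 + ((1/(-1))**2 - 198)) - 499 = (25/2 + ((-1)**2 - 198)) - 499 = (25/2 + (1 - 198)) - 499 = (25/2 - 197) - 499 = -369/2 - 499 = -1367/2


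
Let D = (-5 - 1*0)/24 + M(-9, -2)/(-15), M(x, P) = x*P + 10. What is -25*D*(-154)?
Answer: -31955/4 ≈ -7988.8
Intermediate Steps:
M(x, P) = 10 + P*x (M(x, P) = P*x + 10 = 10 + P*x)
D = -83/40 (D = (-5 - 1*0)/24 + (10 - 2*(-9))/(-15) = (-5 + 0)*(1/24) + (10 + 18)*(-1/15) = -5*1/24 + 28*(-1/15) = -5/24 - 28/15 = -83/40 ≈ -2.0750)
-25*D*(-154) = -25*(-83/40)*(-154) = (415/8)*(-154) = -31955/4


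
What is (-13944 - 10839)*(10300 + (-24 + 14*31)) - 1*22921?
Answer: -265448851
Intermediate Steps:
(-13944 - 10839)*(10300 + (-24 + 14*31)) - 1*22921 = -24783*(10300 + (-24 + 434)) - 22921 = -24783*(10300 + 410) - 22921 = -24783*10710 - 22921 = -265425930 - 22921 = -265448851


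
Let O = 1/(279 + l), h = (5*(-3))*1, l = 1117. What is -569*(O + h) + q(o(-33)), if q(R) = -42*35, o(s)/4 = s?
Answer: 9862171/1396 ≈ 7064.6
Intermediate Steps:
o(s) = 4*s
h = -15 (h = -15*1 = -15)
q(R) = -1470
O = 1/1396 (O = 1/(279 + 1117) = 1/1396 ≈ 0.00071633)
-569*(O + h) + q(o(-33)) = -569*(1/1396 - 15) - 1470 = -569*(-20939/1396) - 1470 = 11914291/1396 - 1470 = 9862171/1396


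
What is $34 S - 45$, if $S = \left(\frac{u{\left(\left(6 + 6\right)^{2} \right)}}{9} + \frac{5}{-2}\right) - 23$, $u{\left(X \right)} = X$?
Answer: $-368$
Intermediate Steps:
$S = - \frac{19}{2}$ ($S = \left(\frac{\left(6 + 6\right)^{2}}{9} + \frac{5}{-2}\right) - 23 = \left(12^{2} \cdot \frac{1}{9} + 5 \left(- \frac{1}{2}\right)\right) - 23 = \left(144 \cdot \frac{1}{9} - \frac{5}{2}\right) - 23 = \left(16 - \frac{5}{2}\right) - 23 = \frac{27}{2} - 23 = - \frac{19}{2} \approx -9.5$)
$34 S - 45 = 34 \left(- \frac{19}{2}\right) - 45 = -323 - 45 = -368$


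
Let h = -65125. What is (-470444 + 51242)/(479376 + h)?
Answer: -419202/414251 ≈ -1.0120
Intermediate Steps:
(-470444 + 51242)/(479376 + h) = (-470444 + 51242)/(479376 - 65125) = -419202/414251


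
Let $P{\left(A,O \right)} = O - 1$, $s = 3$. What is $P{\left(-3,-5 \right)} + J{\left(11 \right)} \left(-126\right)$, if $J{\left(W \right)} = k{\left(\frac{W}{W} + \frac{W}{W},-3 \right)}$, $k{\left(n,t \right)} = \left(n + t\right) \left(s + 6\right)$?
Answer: $1128$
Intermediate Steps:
$P{\left(A,O \right)} = -1 + O$ ($P{\left(A,O \right)} = O - 1 = -1 + O$)
$k{\left(n,t \right)} = 9 n + 9 t$ ($k{\left(n,t \right)} = \left(n + t\right) \left(3 + 6\right) = \left(n + t\right) 9 = 9 n + 9 t$)
$J{\left(W \right)} = -9$ ($J{\left(W \right)} = 9 \left(\frac{W}{W} + \frac{W}{W}\right) + 9 \left(-3\right) = 9 \left(1 + 1\right) - 27 = 9 \cdot 2 - 27 = 18 - 27 = -9$)
$P{\left(-3,-5 \right)} + J{\left(11 \right)} \left(-126\right) = \left(-1 - 5\right) - -1134 = -6 + 1134 = 1128$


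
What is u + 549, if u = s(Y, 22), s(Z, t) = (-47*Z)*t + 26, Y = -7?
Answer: 7813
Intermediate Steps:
s(Z, t) = 26 - 47*Z*t (s(Z, t) = -47*Z*t + 26 = 26 - 47*Z*t)
u = 7264 (u = 26 - 47*(-7)*22 = 26 + 7238 = 7264)
u + 549 = 7264 + 549 = 7813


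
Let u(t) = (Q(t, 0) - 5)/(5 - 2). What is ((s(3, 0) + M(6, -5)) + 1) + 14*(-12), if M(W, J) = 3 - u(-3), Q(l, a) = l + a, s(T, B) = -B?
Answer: -484/3 ≈ -161.33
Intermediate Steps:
Q(l, a) = a + l
u(t) = -5/3 + t/3 (u(t) = ((0 + t) - 5)/(5 - 2) = (t - 5)/3 = (-5 + t)*(⅓) = -5/3 + t/3)
M(W, J) = 17/3 (M(W, J) = 3 - (-5/3 + (⅓)*(-3)) = 3 - (-5/3 - 1) = 3 - 1*(-8/3) = 3 + 8/3 = 17/3)
((s(3, 0) + M(6, -5)) + 1) + 14*(-12) = ((-1*0 + 17/3) + 1) + 14*(-12) = ((0 + 17/3) + 1) - 168 = (17/3 + 1) - 168 = 20/3 - 168 = -484/3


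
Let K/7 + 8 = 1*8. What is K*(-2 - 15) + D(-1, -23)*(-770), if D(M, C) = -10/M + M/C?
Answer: -177870/23 ≈ -7733.5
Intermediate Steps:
K = 0 (K = -56 + 7*(1*8) = -56 + 7*8 = -56 + 56 = 0)
K*(-2 - 15) + D(-1, -23)*(-770) = 0*(-2 - 15) + (-10/(-1) - 1/(-23))*(-770) = 0*(-17) + (-10*(-1) - 1*(-1/23))*(-770) = 0 + (10 + 1/23)*(-770) = 0 + (231/23)*(-770) = 0 - 177870/23 = -177870/23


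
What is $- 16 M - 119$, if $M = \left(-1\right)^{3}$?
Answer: $-103$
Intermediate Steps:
$M = -1$
$- 16 M - 119 = \left(-16\right) \left(-1\right) - 119 = 16 - 119 = -103$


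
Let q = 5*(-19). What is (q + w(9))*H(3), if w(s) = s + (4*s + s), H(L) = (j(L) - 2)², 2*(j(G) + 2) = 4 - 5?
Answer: -3321/4 ≈ -830.25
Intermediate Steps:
j(G) = -5/2 (j(G) = -2 + (4 - 5)/2 = -2 + (½)*(-1) = -2 - ½ = -5/2)
H(L) = 81/4 (H(L) = (-5/2 - 2)² = (-9/2)² = 81/4)
w(s) = 6*s (w(s) = s + 5*s = 6*s)
q = -95
(q + w(9))*H(3) = (-95 + 6*9)*(81/4) = (-95 + 54)*(81/4) = -41*81/4 = -3321/4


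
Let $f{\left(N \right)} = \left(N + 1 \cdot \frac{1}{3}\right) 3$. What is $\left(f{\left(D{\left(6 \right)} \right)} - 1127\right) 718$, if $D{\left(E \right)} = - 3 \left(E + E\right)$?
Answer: $-886012$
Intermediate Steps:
$D{\left(E \right)} = - 6 E$ ($D{\left(E \right)} = - 3 \cdot 2 E = - 6 E$)
$f{\left(N \right)} = 1 + 3 N$ ($f{\left(N \right)} = \left(N + 1 \cdot \frac{1}{3}\right) 3 = \left(N + \frac{1}{3}\right) 3 = \left(\frac{1}{3} + N\right) 3 = 1 + 3 N$)
$\left(f{\left(D{\left(6 \right)} \right)} - 1127\right) 718 = \left(\left(1 + 3 \left(\left(-6\right) 6\right)\right) - 1127\right) 718 = \left(\left(1 + 3 \left(-36\right)\right) - 1127\right) 718 = \left(\left(1 - 108\right) - 1127\right) 718 = \left(-107 - 1127\right) 718 = \left(-1234\right) 718 = -886012$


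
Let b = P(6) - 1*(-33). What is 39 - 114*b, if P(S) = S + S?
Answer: -5091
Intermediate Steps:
P(S) = 2*S
b = 45 (b = 2*6 - 1*(-33) = 12 + 33 = 45)
39 - 114*b = 39 - 114*45 = 39 - 5130 = -5091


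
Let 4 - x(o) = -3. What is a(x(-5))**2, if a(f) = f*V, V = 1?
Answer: 49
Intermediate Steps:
x(o) = 7 (x(o) = 4 - 1*(-3) = 4 + 3 = 7)
a(f) = f (a(f) = f*1 = f)
a(x(-5))**2 = 7**2 = 49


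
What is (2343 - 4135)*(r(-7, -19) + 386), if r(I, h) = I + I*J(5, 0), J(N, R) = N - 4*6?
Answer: -917504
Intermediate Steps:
J(N, R) = -24 + N (J(N, R) = N - 24 = -24 + N)
r(I, h) = -18*I (r(I, h) = I + I*(-24 + 5) = I + I*(-19) = I - 19*I = -18*I)
(2343 - 4135)*(r(-7, -19) + 386) = (2343 - 4135)*(-18*(-7) + 386) = -1792*(126 + 386) = -1792*512 = -917504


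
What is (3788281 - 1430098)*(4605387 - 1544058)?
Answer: 7219174005207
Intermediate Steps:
(3788281 - 1430098)*(4605387 - 1544058) = 2358183*3061329 = 7219174005207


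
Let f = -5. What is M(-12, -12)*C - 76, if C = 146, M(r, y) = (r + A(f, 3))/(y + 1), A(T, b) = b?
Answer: 478/11 ≈ 43.455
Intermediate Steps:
M(r, y) = (3 + r)/(1 + y) (M(r, y) = (r + 3)/(y + 1) = (3 + r)/(1 + y))
M(-12, -12)*C - 76 = ((3 - 12)/(1 - 12))*146 - 76 = (-9/(-11))*146 - 76 = -1/11*(-9)*146 - 76 = (9/11)*146 - 76 = 1314/11 - 76 = 478/11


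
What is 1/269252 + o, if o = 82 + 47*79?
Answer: 1021811341/269252 ≈ 3795.0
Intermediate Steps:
o = 3795 (o = 82 + 3713 = 3795)
1/269252 + o = 1/269252 + 3795 = 1021811341/269252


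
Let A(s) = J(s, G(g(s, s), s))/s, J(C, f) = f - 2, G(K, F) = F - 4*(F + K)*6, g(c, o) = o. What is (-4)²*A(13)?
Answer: -9808/13 ≈ -754.46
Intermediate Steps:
G(K, F) = -24*K - 23*F (G(K, F) = F + (-4*F - 4*K)*6 = F + (-24*F - 24*K) = -24*K - 23*F)
J(C, f) = -2 + f
A(s) = (-2 - 47*s)/s (A(s) = (-2 + (-24*s - 23*s))/s = (-2 - 47*s)/s)
(-4)²*A(13) = (-4)²*(-47 - 2/13) = 16*(-47 - 2*1/13) = 16*(-47 - 2/13) = 16*(-613/13) = -9808/13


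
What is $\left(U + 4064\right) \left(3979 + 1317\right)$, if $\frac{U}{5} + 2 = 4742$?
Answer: $147038144$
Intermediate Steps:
$U = 23700$ ($U = -10 + 5 \cdot 4742 = -10 + 23710 = 23700$)
$\left(U + 4064\right) \left(3979 + 1317\right) = \left(23700 + 4064\right) \left(3979 + 1317\right) = 27764 \cdot 5296 = 147038144$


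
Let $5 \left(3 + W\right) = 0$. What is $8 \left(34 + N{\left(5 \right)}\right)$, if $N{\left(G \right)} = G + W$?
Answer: $288$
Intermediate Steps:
$W = -3$ ($W = -3 + \frac{1}{5} \cdot 0 = -3 + 0 = -3$)
$N{\left(G \right)} = -3 + G$ ($N{\left(G \right)} = G - 3 = -3 + G$)
$8 \left(34 + N{\left(5 \right)}\right) = 8 \left(34 + \left(-3 + 5\right)\right) = 8 \left(34 + 2\right) = 8 \cdot 36 = 288$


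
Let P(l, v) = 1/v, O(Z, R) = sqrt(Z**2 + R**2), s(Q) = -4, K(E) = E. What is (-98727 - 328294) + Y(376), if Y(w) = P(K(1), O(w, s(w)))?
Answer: -427021 + sqrt(8837)/35348 ≈ -4.2702e+5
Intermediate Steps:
O(Z, R) = sqrt(R**2 + Z**2)
P(l, v) = 1/v
Y(w) = 1/sqrt(16 + w**2) (Y(w) = 1/(sqrt((-4)**2 + w**2)) = 1/(sqrt(16 + w**2)) = 1/sqrt(16 + w**2))
(-98727 - 328294) + Y(376) = (-98727 - 328294) + 1/sqrt(16 + 376**2) = -427021 + 1/sqrt(16 + 141376) = -427021 + 1/sqrt(141392) = -427021 + sqrt(8837)/35348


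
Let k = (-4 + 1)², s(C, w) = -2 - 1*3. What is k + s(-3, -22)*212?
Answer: -1051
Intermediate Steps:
s(C, w) = -5 (s(C, w) = -2 - 3 = -5)
k = 9 (k = (-3)² = 9)
k + s(-3, -22)*212 = 9 - 5*212 = 9 - 1060 = -1051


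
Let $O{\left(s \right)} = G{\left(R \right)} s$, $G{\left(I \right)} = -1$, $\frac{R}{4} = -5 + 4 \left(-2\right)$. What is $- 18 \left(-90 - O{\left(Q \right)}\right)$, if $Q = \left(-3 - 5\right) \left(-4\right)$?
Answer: $1044$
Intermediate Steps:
$R = -52$ ($R = 4 \left(-5 + 4 \left(-2\right)\right) = 4 \left(-5 - 8\right) = 4 \left(-13\right) = -52$)
$Q = 32$ ($Q = \left(-8\right) \left(-4\right) = 32$)
$O{\left(s \right)} = - s$
$- 18 \left(-90 - O{\left(Q \right)}\right) = - 18 \left(-90 - \left(-1\right) 32\right) = - 18 \left(-90 - -32\right) = - 18 \left(-90 + 32\right) = \left(-18\right) \left(-58\right) = 1044$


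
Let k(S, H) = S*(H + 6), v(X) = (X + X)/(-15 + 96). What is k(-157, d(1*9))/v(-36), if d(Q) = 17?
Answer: 32499/8 ≈ 4062.4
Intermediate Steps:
v(X) = 2*X/81 (v(X) = (2*X)/81 = (2*X)*(1/81) = 2*X/81)
k(S, H) = S*(6 + H)
k(-157, d(1*9))/v(-36) = (-157*(6 + 17))/(((2/81)*(-36))) = (-157*23)/(-8/9) = -3611*(-9/8) = 32499/8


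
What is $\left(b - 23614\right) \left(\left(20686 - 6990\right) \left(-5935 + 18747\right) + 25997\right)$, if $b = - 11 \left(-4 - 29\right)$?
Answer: $-4080530713399$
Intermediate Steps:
$b = 363$ ($b = \left(-11\right) \left(-33\right) = 363$)
$\left(b - 23614\right) \left(\left(20686 - 6990\right) \left(-5935 + 18747\right) + 25997\right) = \left(363 - 23614\right) \left(\left(20686 - 6990\right) \left(-5935 + 18747\right) + 25997\right) = - 23251 \left(13696 \cdot 12812 + 25997\right) = - 23251 \left(175473152 + 25997\right) = \left(-23251\right) 175499149 = -4080530713399$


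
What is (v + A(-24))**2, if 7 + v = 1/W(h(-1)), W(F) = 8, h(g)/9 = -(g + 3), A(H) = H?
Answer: 61009/64 ≈ 953.27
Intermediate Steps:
h(g) = -27 - 9*g (h(g) = 9*(-(g + 3)) = 9*(-(3 + g)) = 9*(-3 - g) = -27 - 9*g)
v = -55/8 (v = -7 + 1/8 = -55/8 ≈ -6.8750)
(v + A(-24))**2 = (-55/8 - 24)**2 = (-247/8)**2 = 61009/64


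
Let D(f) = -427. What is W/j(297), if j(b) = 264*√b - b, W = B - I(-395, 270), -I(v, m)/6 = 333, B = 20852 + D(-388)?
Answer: 22423/69399 + 179384*√33/208197 ≈ 5.2727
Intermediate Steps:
B = 20425 (B = 20852 - 427 = 20425)
I(v, m) = -1998 (I(v, m) = -6*333 = -1998)
W = 22423 (W = 20425 - 1*(-1998) = 20425 + 1998 = 22423)
j(b) = -b + 264*√b
W/j(297) = 22423/(-1*297 + 264*√297) = 22423/(-297 + 264*(3*√33)) = 22423/(-297 + 792*√33)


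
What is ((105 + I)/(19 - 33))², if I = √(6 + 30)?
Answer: 12321/196 ≈ 62.862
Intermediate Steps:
I = 6 (I = √36 = 6)
((105 + I)/(19 - 33))² = ((105 + 6)/(19 - 33))² = (111/(-14))² = (111*(-1/14))² = (-111/14)² = 12321/196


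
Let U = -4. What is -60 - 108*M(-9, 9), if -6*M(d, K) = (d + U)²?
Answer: 2982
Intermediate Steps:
M(d, K) = -(-4 + d)²/6 (M(d, K) = -(d - 4)²/6 = -(-4 + d)²/6)
-60 - 108*M(-9, 9) = -60 - (-18)*(-4 - 9)² = -60 - (-18)*(-13)² = -60 - (-18)*169 = -60 - 108*(-169/6) = -60 + 3042 = 2982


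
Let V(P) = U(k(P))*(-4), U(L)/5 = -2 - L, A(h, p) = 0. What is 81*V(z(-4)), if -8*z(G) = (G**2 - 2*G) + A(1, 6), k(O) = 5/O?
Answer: 540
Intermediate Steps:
z(G) = -G**2/8 + G/4 (z(G) = -((G**2 - 2*G) + 0)/8 = -(G**2 - 2*G)/8 = -G**2/8 + G/4)
U(L) = -10 - 5*L (U(L) = 5*(-2 - L) = -10 - 5*L)
V(P) = 40 + 100/P (V(P) = (-10 - 25/P)*(-4) = 40 + 100/P)
81*V(z(-4)) = 81*(40 + 100/(((1/8)*(-4)*(2 - 1*(-4))))) = 81*(40 + 100/(((1/8)*(-4)*(2 + 4)))) = 81*(40 + 100/(((1/8)*(-4)*6))) = 81*(40 + 100/(-3)) = 81*(40 + 100*(-1/3)) = 81*(40 - 100/3) = 81*(20/3) = 540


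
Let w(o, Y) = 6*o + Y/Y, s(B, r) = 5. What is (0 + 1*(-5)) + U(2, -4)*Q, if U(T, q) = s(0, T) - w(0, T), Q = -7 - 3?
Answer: -45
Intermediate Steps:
Q = -10
w(o, Y) = 1 + 6*o (w(o, Y) = 6*o + 1 = 1 + 6*o)
U(T, q) = 4 (U(T, q) = 5 - (1 + 6*0) = 5 - (1 + 0) = 5 - 1*1 = 5 - 1 = 4)
(0 + 1*(-5)) + U(2, -4)*Q = (0 + 1*(-5)) + 4*(-10) = (0 - 5) - 40 = -5 - 40 = -45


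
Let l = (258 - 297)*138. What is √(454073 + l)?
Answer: √448691 ≈ 669.84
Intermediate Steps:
l = -5382 (l = -39*138 = -5382)
√(454073 + l) = √(454073 - 5382) = √448691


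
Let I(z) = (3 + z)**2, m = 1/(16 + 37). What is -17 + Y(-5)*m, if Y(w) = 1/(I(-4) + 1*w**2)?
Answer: -23425/1378 ≈ -16.999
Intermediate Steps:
m = 1/53 ≈ 0.018868
Y(w) = 1/(1 + w**2) (Y(w) = 1/((3 - 4)**2 + 1*w**2) = 1/((-1)**2 + w**2) = 1/(1 + w**2))
-17 + Y(-5)*m = -17 + (1/53)/(1 + (-5)**2) = -17 + (1/53)/(1 + 25) = -17 + (1/53)/26 = -17 + (1/26)*(1/53) = -17 + 1/1378 = -23425/1378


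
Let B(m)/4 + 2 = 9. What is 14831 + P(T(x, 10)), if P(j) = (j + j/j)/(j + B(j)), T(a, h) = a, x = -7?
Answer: 103815/7 ≈ 14831.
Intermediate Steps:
B(m) = 28 (B(m) = -8 + 4*9 = -8 + 36 = 28)
P(j) = (1 + j)/(28 + j) (P(j) = (j + j/j)/(j + 28) = (j + 1)/(28 + j) = (1 + j)/(28 + j))
14831 + P(T(x, 10)) = 14831 + (1 - 7)/(28 - 7) = 14831 - 6/21 = 14831 + (1/21)*(-6) = 14831 - 2/7 = 103815/7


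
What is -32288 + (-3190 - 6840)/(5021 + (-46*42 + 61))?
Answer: -10171723/315 ≈ -32291.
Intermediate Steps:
-32288 + (-3190 - 6840)/(5021 + (-46*42 + 61)) = -32288 - 10030/(5021 + (-1932 + 61)) = -32288 - 10030/(5021 - 1871) = -32288 - 10030/3150 = -32288 - 10030*1/3150 = -32288 - 1003/315 = -10171723/315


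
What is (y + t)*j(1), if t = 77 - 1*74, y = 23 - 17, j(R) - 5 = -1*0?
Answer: 45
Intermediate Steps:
j(R) = 5 (j(R) = 5 - 1*0 = 5 + 0 = 5)
y = 6
t = 3 (t = 77 - 74 = 3)
(y + t)*j(1) = (6 + 3)*5 = 9*5 = 45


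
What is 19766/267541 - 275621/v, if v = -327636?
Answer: 80215971137/87656063076 ≈ 0.91512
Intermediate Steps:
19766/267541 - 275621/v = 19766/267541 - 275621/(-327636) = 19766*(1/267541) - 275621*(-1/327636) = 19766/267541 + 275621/327636 = 80215971137/87656063076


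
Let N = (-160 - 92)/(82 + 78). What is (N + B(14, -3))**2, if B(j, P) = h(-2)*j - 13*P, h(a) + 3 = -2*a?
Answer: 4231249/1600 ≈ 2644.5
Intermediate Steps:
h(a) = -3 - 2*a
B(j, P) = j - 13*P (B(j, P) = (-3 - 2*(-2))*j - 13*P = (-3 + 4)*j - 13*P = 1*j - 13*P = j - 13*P)
N = -63/40 (N = -252/160 = -252*1/160 = -63/40 ≈ -1.5750)
(N + B(14, -3))**2 = (-63/40 + (14 - 13*(-3)))**2 = (-63/40 + (14 + 39))**2 = (-63/40 + 53)**2 = (2057/40)**2 = 4231249/1600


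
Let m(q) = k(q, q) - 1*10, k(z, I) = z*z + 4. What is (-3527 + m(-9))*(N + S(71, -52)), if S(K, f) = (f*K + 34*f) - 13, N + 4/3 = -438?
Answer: 61228124/3 ≈ 2.0409e+7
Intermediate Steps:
N = -1318/3 (N = -4/3 - 438 = -1318/3 ≈ -439.33)
k(z, I) = 4 + z**2 (k(z, I) = z**2 + 4 = 4 + z**2)
m(q) = -6 + q**2 (m(q) = (4 + q**2) - 1*10 = (4 + q**2) - 10 = -6 + q**2)
S(K, f) = -13 + 34*f + K*f (S(K, f) = (K*f + 34*f) - 13 = (34*f + K*f) - 13 = -13 + 34*f + K*f)
(-3527 + m(-9))*(N + S(71, -52)) = (-3527 + (-6 + (-9)**2))*(-1318/3 + (-13 + 34*(-52) + 71*(-52))) = (-3527 + (-6 + 81))*(-1318/3 + (-13 - 1768 - 3692)) = (-3527 + 75)*(-1318/3 - 5473) = -3452*(-17737/3) = 61228124/3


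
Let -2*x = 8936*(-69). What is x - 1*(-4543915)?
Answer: 4852207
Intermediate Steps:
x = 308292 (x = -4468*(-69) = -1/2*(-616584) = 308292)
x - 1*(-4543915) = 308292 - 1*(-4543915) = 308292 + 4543915 = 4852207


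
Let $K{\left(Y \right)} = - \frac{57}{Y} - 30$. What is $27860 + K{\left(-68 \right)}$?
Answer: $\frac{1892497}{68} \approx 27831.0$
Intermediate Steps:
$K{\left(Y \right)} = -30 - \frac{57}{Y}$ ($K{\left(Y \right)} = - \frac{57}{Y} - 30 = -30 - \frac{57}{Y}$)
$27860 + K{\left(-68 \right)} = 27860 - \left(30 + \frac{57}{-68}\right) = 27860 - \frac{1983}{68} = \frac{1892497}{68}$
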